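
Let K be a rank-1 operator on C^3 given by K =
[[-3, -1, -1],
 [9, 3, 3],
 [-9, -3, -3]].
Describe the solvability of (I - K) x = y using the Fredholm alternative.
(I - K) is invertible (det(I - K) = 4 ≠ 0), so for every y in C^3 the equation (I - K) x = y has a unique solution.

K has rank 1, so it is an outer product K = u v^T: every row of K is a multiple of one row vector. Reading off the entries, u = (-1, 3, -3) and v = (3, 1, 1) (row i of K equals u_i·v^T). A rank-one matrix u v^T satisfies K u = u (v·u) and kills the (2)-dimensional subspace v^⊥, so its characteristic polynomial is lambda^2 (lambda - v·u) with v·u = tr K = -3. Hence the eigenvalues of I - K are 1 (multiplicity 2) and 1 - (-3) = 4, so det(I - K) = 4. (Direct check: I - K =
[[4, 1, 1],
 [-9, -2, -3],
 [9, 3, 4]]
has determinant 4.) The finite-dimensional Fredholm alternative says: either (I - K) is invertible, or ker(I - K) ≠ {0} and then range(I - K) = ker((I - K)^*)^⊥, with dim ker(I - K) = dim ker((I - K)^*). Since det(I - K) ≠ 0, 1 is not an eigenvalue of K and ker(I - K) = {0}, so we are in the first case: for every y there is a unique x = (I - K)^(-1) y. Explicitly, by the Sherman–Morrison formula, (I - u v^T)^(-1) = I + u v^T/(1 - v·u), i.e. (I - K)^(-1) = I + K/(4).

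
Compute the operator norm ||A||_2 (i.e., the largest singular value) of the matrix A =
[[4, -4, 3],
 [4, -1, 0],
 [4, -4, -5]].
||A||_2 ≈ 8.9457 (= sqrt(largest eigenvalue of A^T A))

||A||_2 = sigma_max(A) = sqrt(lambda_max(A^T A)). Form the symmetric matrix M = A^T A =
[[48, -36, -8],
 [-36, 33, 8],
 [-8, 8, 34]].
Its characteristic polynomial (trace, sum of principal 2x2 minors, determinant of M give the coefficients) is
  p(λ) = det(λ I - M) = λ^3 - 115λ^2 + 2914λ - 9216.
No integer candidate from the rational root theorem (±divisors of 9216) is a root, so the roots are irrational. The cubic discriminant is Δ = 10554956292 > 0, so there are three distinct real roots. p(3) = -1482 and p(4) = 664 have opposite signs, so a root lies in (3, 4); Newton's method refines it to λ ≈ 3.68. p(31) = 394 and p(32) = -960 have opposite signs, so a root lies in (31, 32); Newton's method refines it to λ ≈ 31.2942. p(80) = -96 and p(81) = 3744 have opposite signs, so a root lies in (80, 81); Newton's method refines it to λ ≈ 80.0258. Check (Vieta): the three roots sum to 115, matching tr M = 115.
So the eigenvalues of A^T A are ≈ 3.68, 31.2942, 80.0258 (all ≥ 0, as they must be for A^T A). The largest is λ_max ≈ 80.0258, hence ||A||_2 = sqrt(λ_max) ≈ 8.9457.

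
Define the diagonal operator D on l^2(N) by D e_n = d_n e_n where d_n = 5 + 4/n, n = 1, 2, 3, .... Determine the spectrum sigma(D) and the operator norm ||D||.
sigma(D) = {5 + 4/n : n ≥ 1} ∪ {5}; ||D|| = 9

A bounded diagonal operator on l^2 with diagonal entries d_n has spectrum equal to the closure of {d_n : n ≥ 1}: every d_n is an eigenvalue (with eigenvector e_n), so {d_n} ⊂ sigma(D); the spectrum is closed, so its closure is too; and for lambda not in the closure, (D - lambda I) has bounded inverse (the diagonal entries 1/(d_n - lambda) are bounded). For our sequence d_n = 5 + 4/n, n = 1, 2, 3, ...:
  - {d_n} = {5 + 4/n : n ≥ 1}; the only limit point is 5
  - closure = {5 + 4/n : n ≥ 1} ∪ {5}
For the norm: a diagonal operator has ||D|| = sup_n |d_n|. Here d_n = 5 + 4/n is positive and decreasing, so sup_n |d_n| = d_1 = 5 + 4 = 9. So ||D|| = 9.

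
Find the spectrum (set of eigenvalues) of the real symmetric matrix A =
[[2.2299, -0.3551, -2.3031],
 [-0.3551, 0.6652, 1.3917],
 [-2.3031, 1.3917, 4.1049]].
sigma(A) ≈ {0, 1, 6}

A is real symmetric, so its spectrum consists of real eigenvalues. Expanding the characteristic polynomial of the displayed matrix gives
  det(λ I - A) = p(λ) = λ^3 + (-7)λ^2 + (6)λ + (0).
Solving p(λ) = 0 yields eigenvalues ≈ 0, 1, 6. (A is shown rounded to 4 decimals, so these recover the underlying integer eigenvalues to within that precision.)
Verification: the trace of A = 7 equals the sum of eigenvalues 7, and det(A) ≈ 0.0003 matches the eigenvalue product 0.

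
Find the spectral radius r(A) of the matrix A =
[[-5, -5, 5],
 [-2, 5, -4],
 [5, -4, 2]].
r(A) ≈ 9.9174

The eigenvalues of A are the roots of its characteristic polynomial. With M = A (coefficients from the trace, the sum of principal 2x2 minors, and det A):
  p(λ) = det(λ I - M) = λ^3 - 2λ^2 - 76λ - 25.
No integer candidate from the rational root theorem (±divisors of 25) is a root, so the roots are irrational. The cubic discriminant is Δ = 1692933 > 0, so there are three distinct real roots. p(-8) = -57 and p(-7) = 66 have opposite signs, so a root lies in (-8, -7); Newton's method refines it to λ ≈ -7.5851. p(-1) = 48 and p(0) = -25 have opposite signs, so a root lies in (-1, 0); Newton's method refines it to λ ≈ -0.3323. p(9) = -142 and p(10) = 15 have opposite signs, so a root lies in (9, 10); Newton's method refines it to λ ≈ 9.9174. Check (Vieta): the three roots sum to 2, matching tr M = 2.
Thus the eigenvalues (to 4 decimals) are -7.5851 (modulus 7.5851); -0.3323 (modulus 0.3323); 9.9174 (modulus 9.9174). The spectral radius is the largest modulus: r(A) ≈ 9.9174. (Cross-check: r(A) ≤ ||A||_2 ≈ 10.466; equality holds whenever A is normal, though it can also hold for some non-normal A.)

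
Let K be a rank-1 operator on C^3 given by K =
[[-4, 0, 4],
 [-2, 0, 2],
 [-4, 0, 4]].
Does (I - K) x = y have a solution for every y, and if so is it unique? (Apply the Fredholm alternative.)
(I - K) is invertible (det(I - K) = 1 ≠ 0), so for every y in C^3 the equation (I - K) x = y has a unique solution.

K has rank 1, so it is an outer product K = u v^T: every row of K is a multiple of one row vector. Reading off the entries, u = (2, 1, 2) and v = (-2, 0, 2) (row i of K equals u_i·v^T). A rank-one matrix u v^T satisfies K u = u (v·u) and kills the (2)-dimensional subspace v^⊥, so its characteristic polynomial is lambda^2 (lambda - v·u) with v·u = tr K = 0. Hence the eigenvalues of I - K are 1 (multiplicity 2) and 1 - (0) = 1, so det(I - K) = 1. (Direct check: I - K =
[[5, 0, -4],
 [2, 1, -2],
 [4, 0, -3]]
has determinant 1.) The finite-dimensional Fredholm alternative says: either (I - K) is invertible, or ker(I - K) ≠ {0} and then range(I - K) = ker((I - K)^*)^⊥, with dim ker(I - K) = dim ker((I - K)^*). Since det(I - K) ≠ 0, 1 is not an eigenvalue of K and ker(I - K) = {0}, so we are in the first case: for every y there is a unique x = (I - K)^(-1) y. Explicitly, by the Sherman–Morrison formula, (I - u v^T)^(-1) = I + u v^T/(1 - v·u), i.e. (I - K)^(-1) = I + K.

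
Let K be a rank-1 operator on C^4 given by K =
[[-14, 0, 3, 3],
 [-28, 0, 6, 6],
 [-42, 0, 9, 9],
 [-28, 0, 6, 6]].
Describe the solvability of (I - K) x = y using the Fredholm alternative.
(I - K) is singular (det(I - K) = 0, i.e. 1 ∈ sigma(K)). (I - K) x = y is solvable iff y ⊥ ker((I - K)^*) = span{(-14, 0, 3, 3)}, i.e. iff -14y_1 + 3y_3 + 3y_4 = 0. When solvable, the solutions are x = y + c·(1, 2, 3, 2), c arbitrary (ker(I - K) = span{(1, 2, 3, 2)}, dimension 1).

K has rank 1, so it is an outer product K = u v^T: every row of K is a multiple of one row vector. Reading off the entries, u = (1, 2, 3, 2) and v = (-14, 0, 3, 3) (row i of K equals u_i·v^T). A rank-one matrix u v^T satisfies K u = u (v·u) and kills the (3)-dimensional subspace v^⊥, so its characteristic polynomial is lambda^3 (lambda - v·u) with v·u = tr K = 1. Hence the eigenvalues of I - K are 1 (multiplicity 3) and 1 - (1) = 0, so det(I - K) = 0. (Direct check: I - K =
[[15, 0, -3, -3],
 [28, 1, -6, -6],
 [42, 0, -8, -9],
 [28, 0, -6, -5]]
has determinant 0.) So 1 is an eigenvalue of K and (I - K) is not invertible. The finite-dimensional Fredholm alternative says: either (I - K) is invertible, or ker(I - K) ≠ {0} and then range(I - K) = ker((I - K)^*)^⊥, with dim ker(I - K) = dim ker((I - K)^*). We are in the second case, so we need both kernels. Kernel of I - K: (I - K) u = u - u (v·u) = u - u = 0, so ker(I - K) = span{u} = span{(1, 2, 3, 2)} (it is exactly 1-dimensional because rank(I - K) = 3). Kernel of the adjoint: K is real, so (I - K)^* = I - K^T = I - v u^T, and (I - v u^T) v = v - v (u·v) = 0; hence ker((I - K)^*) = span{v} = span{(-14, 0, 3, 3)}. Therefore (I - K) x = y is solvable iff <y, v> = 0, i.e. iff -14y_1 + 3y_3 + 3y_4 = 0. When this holds, K y = u (v·y) = 0, so (I - K) y = y and x = y is a particular solution; the full solution set is the line x = y + c·u = y + c·(1, 2, 3, 2), c ∈ C.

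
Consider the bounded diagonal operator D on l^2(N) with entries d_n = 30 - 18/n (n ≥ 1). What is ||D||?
||D|| = 30

For a diagonal operator on l^2 with entries d_n, ||D|| = sup_n |d_n|. Here d_1 = 12, d_2 = 21, ..., and d_n = 30 - 18/n increases monotonically toward 30. All terms lie in [12, 30), so |d_n| = d_n and the supremum is the limit 30, which is not attained by any individual d_n. Hence ||D|| = 30.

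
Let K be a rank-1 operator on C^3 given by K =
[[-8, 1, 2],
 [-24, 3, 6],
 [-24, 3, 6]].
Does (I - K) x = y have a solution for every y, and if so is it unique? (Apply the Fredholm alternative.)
(I - K) is singular (det(I - K) = 0, i.e. 1 ∈ sigma(K)). (I - K) x = y is solvable iff y ⊥ ker((I - K)^*) = span{(-8, 1, 2)}, i.e. iff -8y_1 + y_2 + 2y_3 = 0. When solvable, the solutions are x = y + c·(1, 3, 3), c arbitrary (ker(I - K) = span{(1, 3, 3)}, dimension 1).

K has rank 1, so it is an outer product K = u v^T: every row of K is a multiple of one row vector. Reading off the entries, u = (1, 3, 3) and v = (-8, 1, 2) (row i of K equals u_i·v^T). A rank-one matrix u v^T satisfies K u = u (v·u) and kills the (2)-dimensional subspace v^⊥, so its characteristic polynomial is lambda^2 (lambda - v·u) with v·u = tr K = 1. Hence the eigenvalues of I - K are 1 (multiplicity 2) and 1 - (1) = 0, so det(I - K) = 0. (Direct check: I - K =
[[9, -1, -2],
 [24, -2, -6],
 [24, -3, -5]]
has determinant 0.) So 1 is an eigenvalue of K and (I - K) is not invertible. The finite-dimensional Fredholm alternative says: either (I - K) is invertible, or ker(I - K) ≠ {0} and then range(I - K) = ker((I - K)^*)^⊥, with dim ker(I - K) = dim ker((I - K)^*). We are in the second case, so we need both kernels. Kernel of I - K: (I - K) u = u - u (v·u) = u - u = 0, so ker(I - K) = span{u} = span{(1, 3, 3)} (it is exactly 1-dimensional because rank(I - K) = 2). Kernel of the adjoint: K is real, so (I - K)^* = I - K^T = I - v u^T, and (I - v u^T) v = v - v (u·v) = 0; hence ker((I - K)^*) = span{v} = span{(-8, 1, 2)}. Therefore (I - K) x = y is solvable iff <y, v> = 0, i.e. iff -8y_1 + y_2 + 2y_3 = 0. When this holds, K y = u (v·y) = 0, so (I - K) y = y and x = y is a particular solution; the full solution set is the line x = y + c·u = y + c·(1, 3, 3), c ∈ C.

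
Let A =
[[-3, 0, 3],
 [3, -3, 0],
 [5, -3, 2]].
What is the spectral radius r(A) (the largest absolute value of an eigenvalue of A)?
r(A) = 6

The eigenvalues of A are the roots of its characteristic polynomial. With M = A (coefficients from the trace, the sum of principal 2x2 minors, and det A):
  p(λ) = det(λ I - M) = λ^3 + 4λ^2 - 18λ - 36.
By the rational root theorem any rational root is an integer divisor of 36. Testing λ = -6: p(-6) = -216 + 144 + 108 - 36 = 0, so λ = -6 is a root. Dividing out (λ + 6) leaves p(λ) = (λ + 6)(λ^2 - 2λ - 6). For λ^2 - 2λ - 6 the discriminant is 28. It is nonnegative but not a perfect square, so the roots are real and irrational: λ = (2 ± sqrt(28))/2 ≈ 3.6458, -1.6458.
Thus the eigenvalues (to 4 decimals) are 3.6458 (modulus 3.6458); -1.6458 (modulus 1.6458); -6 (modulus 6). The spectral radius is the largest modulus: r(A) = 6. (Cross-check: r(A) ≤ ||A||_2 ≈ 7.6101; equality holds whenever A is normal, though it can also hold for some non-normal A.)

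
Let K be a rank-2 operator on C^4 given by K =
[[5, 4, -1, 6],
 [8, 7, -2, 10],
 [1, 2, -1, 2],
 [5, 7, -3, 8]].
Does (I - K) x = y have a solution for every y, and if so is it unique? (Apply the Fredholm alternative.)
(I - K) is invertible (det(I - K) = -28 ≠ 0), so for every y in C^4 the equation (I - K) x = y has a unique solution.

K has rank 2 and factors as K = U V^T = u1 v1^T + u2 v2^T with u1 = (2, 3, 0, 1), v1 = (2, 1, 0, 2), u2 = (-1, -2, -1, -3), v2 = (-1, -2, 1, -2) (multiplying out reproduces the displayed K). The nonzero eigenvalues of U V^T coincide with those of the 2 x 2 matrix G = V^T U = [[v1·u1, v1·u2], [v2·u1, v2·u2]] = [[9, -10], [-10, 10]], and by the Sylvester determinant identity det(I_4 - U V^T) = det(I_2 - V^T U) = det([[-8, 10], [10, -9]]) = (-8)(-9) - (10)(10) = -28. (Direct check: I - K =
[[-4, -4, 1, -6],
 [-8, -6, 2, -10],
 [-1, -2, 2, -2],
 [-5, -7, 3, -7]]
has determinant -28.) The finite-dimensional Fredholm alternative says: either (I - K) is invertible, or ker(I - K) ≠ {0} and then range(I - K) = ker((I - K)^*)^⊥, with dim ker(I - K) = dim ker((I - K)^*). Since det(I - K) ≠ 0, 1 is not an eigenvalue of K and ker(I - K) = {0}, so we are in the first case: for every y there is a unique x = (I - K)^(-1) y. (Explicitly, by the Woodbury identity, (I - U V^T)^(-1) = I + U (I_2 - G)^(-1) V^T.)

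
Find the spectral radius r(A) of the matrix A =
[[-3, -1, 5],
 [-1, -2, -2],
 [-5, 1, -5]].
r(A) ≈ 6.1788

The eigenvalues of A are the roots of its characteristic polynomial. With M = A (coefficients from the trace, the sum of principal 2x2 minors, and det A):
  p(λ) = det(λ I - M) = λ^3 + 10λ^2 + 57λ + 96.
No integer candidate from the rational root theorem (±divisors of 96) is a root, so the roots are irrational. The cubic discriminant is Δ = -63744 < 0, so there is one real root and a complex-conjugate pair. p(-3) = -12 and p(-2) = 14 have opposite signs, so a root lies in (-3, -2); Newton's method refines it to λ ≈ -2.5146. Dividing out (λ - (-2.5146)) leaves approximately λ^2 + 7.4854λ + 38.1773. For λ^2 + 7.4854λ + 38.1773 the discriminant is -96.6777. It is negative, so the remaining roots are the complex-conjugate pair λ ≈ -3.7427 ± 4.9162i. Their product equals the constant term, so |λ|^2 ≈ 38.1773 and |λ| ≈ 6.1788.
Thus the eigenvalues (to 4 decimals) are -2.5146 (modulus 2.5146); -3.7427 ± 4.9162i (modulus 6.1788). The spectral radius is the largest modulus: r(A) ≈ 6.1788. (Cross-check: r(A) ≤ ||A||_2 ≈ 7.7682; equality holds whenever A is normal, though it can also hold for some non-normal A.)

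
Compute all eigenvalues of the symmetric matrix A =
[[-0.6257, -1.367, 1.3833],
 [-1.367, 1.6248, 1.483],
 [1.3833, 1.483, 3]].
sigma(A) ≈ {-2, 2, 4}

A is real symmetric, so its spectrum consists of real eigenvalues. Expanding the characteristic polynomial of the displayed matrix gives
  det(λ I - A) = p(λ) = λ^3 + (-4)λ^2 + (-4)λ + (16).
Solving p(λ) = 0 yields eigenvalues ≈ -2, 2, 4. (A is shown rounded to 4 decimals, so these recover the underlying integer eigenvalues to within that precision.)
Verification: the trace of A = 4 equals the sum of eigenvalues 4, and det(A) ≈ -16.0002 matches the eigenvalue product -16.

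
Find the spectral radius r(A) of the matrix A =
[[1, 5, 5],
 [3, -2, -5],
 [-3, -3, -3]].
r(A) = (2 + sqrt(76))/2 ≈ 5.3589

The eigenvalues of A are the roots of its characteristic polynomial. With M = A (coefficients from the trace, the sum of principal 2x2 minors, and det A):
  p(λ) = det(λ I - M) = λ^3 + 4λ^2 - 14λ - 36.
By the rational root theorem any rational root is an integer divisor of 36. Testing λ = -2: p(-2) = -8 + 16 + 28 - 36 = 0, so λ = -2 is a root. Dividing out (λ + 2) leaves p(λ) = (λ + 2)(λ^2 + 2λ - 18). For λ^2 + 2λ - 18 the discriminant is 76. It is nonnegative but not a perfect square, so the roots are real and irrational: λ = (-2 ± sqrt(76))/2 ≈ 3.3589, -5.3589.
Thus the eigenvalues (to 4 decimals) are 3.3589 (modulus 3.3589); -5.3589 (modulus 5.3589); -2 (modulus 2). The spectral radius is the largest modulus: r(A) = (2 + sqrt(76))/2 ≈ 5.3589. (Cross-check: r(A) ≤ ||A||_2 ≈ 9.6938; equality holds whenever A is normal, though it can also hold for some non-normal A.)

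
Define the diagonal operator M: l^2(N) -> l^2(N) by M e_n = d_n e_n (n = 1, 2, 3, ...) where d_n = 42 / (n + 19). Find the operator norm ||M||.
||M|| = 21/10 (attained at n = 1)

For M diagonal, ||M|| = sup_n |d_n| = sup_n 42/(n + 19). This is positive and strictly decreasing in n, so the supremum is attained at n = 1: d_1 = 42/(1 + 19) = 21/10. Hence ||M|| = 21/10.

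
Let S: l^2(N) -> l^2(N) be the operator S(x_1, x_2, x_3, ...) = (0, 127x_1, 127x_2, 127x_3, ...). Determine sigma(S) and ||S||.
sigma(S) = closed disk {z in C : |z| ≤ 127}; ||S|| = 127

Note S = 127·U where U is the unit right shift (U x)_k = x_{k-1} (with x_0 := 0); so ||S|| = 127||U|| and sigma(S) = 127·sigma(U). ||S x||^2 = sum_{k≥1} |127x_k|^2 = 16129||x||^2, so ||S|| = 127 and sigma(S) ⊂ {|z| ≤ 127}. For any |lambda| < 127, the equation (S - lambda I) x = 0 forces x_1 = 0, then 127x_k = lambda x_{k+1} ⇒ x = 0, so S has no eigenvalues. But (S - lambda I) is not surjective for |lambda| < 127: solving (S - lambda I) x = e_1 would require x_n proportional to (lambda/127)^(-n), which is not in l^2. So every |lambda| < 127 lies in the residual spectrum. The boundary |lambda| = 127 is in the approximate point spectrum (the spectrum is closed). Hence sigma(S) is the closed disk of radius 127.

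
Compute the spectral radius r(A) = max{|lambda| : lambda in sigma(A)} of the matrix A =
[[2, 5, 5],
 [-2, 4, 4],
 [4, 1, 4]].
r(A) ≈ 8.64

The eigenvalues of A are the roots of its characteristic polynomial. With M = A (coefficients from the trace, the sum of principal 2x2 minors, and det A):
  p(λ) = det(λ I - M) = λ^3 - 10λ^2 + 18λ - 54.
No integer candidate from the rational root theorem (±divisors of 54) is a root, so the roots are irrational. The cubic discriminant is Δ = -110700 < 0, so there is one real root and a complex-conjugate pair. p(8) = -38 and p(9) = 27 have opposite signs, so a root lies in (8, 9); Newton's method refines it to λ ≈ 8.64. Dividing out (λ - (8.64)) leaves approximately λ^2 - 1.36λ + 6.25. For λ^2 - 1.36λ + 6.25 the discriminant is -23.1504. It is negative, so the remaining roots are the complex-conjugate pair λ ≈ 0.68 ± 2.4057i. Their product equals the constant term, so |λ|^2 ≈ 6.25 and |λ| ≈ 2.5.
Thus the eigenvalues (to 4 decimals) are 8.64 (modulus 8.64); 0.68 ± 2.4057i (modulus 2.5). The spectral radius is the largest modulus: r(A) ≈ 8.64. (Cross-check: r(A) ≤ ||A||_2 ≈ 9.9635; equality holds whenever A is normal, though it can also hold for some non-normal A.)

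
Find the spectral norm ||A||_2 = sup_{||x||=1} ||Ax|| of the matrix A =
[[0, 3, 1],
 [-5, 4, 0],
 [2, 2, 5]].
||A||_2 ≈ 6.738 (= sqrt(largest eigenvalue of A^T A))

||A||_2 = sigma_max(A) = sqrt(lambda_max(A^T A)). Form the symmetric matrix M = A^T A =
[[29, -16, 10],
 [-16, 29, 13],
 [10, 13, 26]].
Its characteristic polynomial (trace, sum of principal 2x2 minors, determinant of M give the coefficients) is
  p(λ) = det(λ I - M) = λ^3 - 84λ^2 + 1824λ - 3249.
No integer candidate from the rational root theorem (±divisors of 3249) is a root, so the roots are irrational. The cubic discriminant is Δ = 174110661 > 0, so there are three distinct real roots. p(1) = -1508 and p(2) = 71 have opposite signs, so a root lies in (1, 2); Newton's method refines it to λ ≈ 1.9528. p(36) = 207 and p(37) = -104 have opposite signs, so a root lies in (36, 37); Newton's method refines it to λ ≈ 36.6468. p(45) = -144 and p(46) = 247 have opposite signs, so a root lies in (45, 46); Newton's method refines it to λ ≈ 45.4005. Check (Vieta): the three roots sum to 84, matching tr M = 84.
So the eigenvalues of A^T A are ≈ 1.9528, 36.6468, 45.4005 (all ≥ 0, as they must be for A^T A). The largest is λ_max ≈ 45.4005, hence ||A||_2 = sqrt(λ_max) ≈ 6.738.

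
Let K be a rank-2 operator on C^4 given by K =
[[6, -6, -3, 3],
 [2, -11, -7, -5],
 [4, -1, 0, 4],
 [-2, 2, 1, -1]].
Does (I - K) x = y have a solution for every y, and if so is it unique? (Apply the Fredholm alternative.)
(I - K) is invertible (det(I - K) = -25 ≠ 0), so for every y in C^4 the equation (I - K) x = y has a unique solution.

K has rank 2 and factors as K = U V^T = u1 v1^T + u2 v2^T with u1 = (0, -3, 1, 0), v1 = (0, 3, 2, 2), u2 = (-3, -1, -2, 1), v2 = (-2, 2, 1, -1) (multiplying out reproduces the displayed K). The nonzero eigenvalues of U V^T coincide with those of the 2 x 2 matrix G = V^T U = [[v1·u1, v1·u2], [v2·u1, v2·u2]] = [[-7, -5], [-5, 1]], and by the Sylvester determinant identity det(I_4 - U V^T) = det(I_2 - V^T U) = det([[8, 5], [5, 0]]) = (8)(0) - (5)(5) = -25. (Direct check: I - K =
[[-5, 6, 3, -3],
 [-2, 12, 7, 5],
 [-4, 1, 1, -4],
 [2, -2, -1, 2]]
has determinant -25.) The finite-dimensional Fredholm alternative says: either (I - K) is invertible, or ker(I - K) ≠ {0} and then range(I - K) = ker((I - K)^*)^⊥, with dim ker(I - K) = dim ker((I - K)^*). Since det(I - K) ≠ 0, 1 is not an eigenvalue of K and ker(I - K) = {0}, so we are in the first case: for every y there is a unique x = (I - K)^(-1) y. (Explicitly, by the Woodbury identity, (I - U V^T)^(-1) = I + U (I_2 - G)^(-1) V^T.)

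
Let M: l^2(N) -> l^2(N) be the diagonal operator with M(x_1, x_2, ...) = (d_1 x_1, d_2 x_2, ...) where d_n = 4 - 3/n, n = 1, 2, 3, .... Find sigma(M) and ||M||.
sigma(M) = {4 - 3/n : n ≥ 1} ∪ {4}; ||M|| = 4

A bounded diagonal operator on l^2 with diagonal entries d_n has spectrum equal to the closure of {d_n : n ≥ 1}: every d_n is an eigenvalue (with eigenvector e_n), so {d_n} ⊂ sigma(M); the spectrum is closed, so its closure is too; and for lambda not in the closure, (M - lambda I) has bounded inverse (the diagonal entries 1/(d_n - lambda) are bounded). For our sequence d_n = 4 - 3/n, n = 1, 2, 3, ...:
  - {d_n} = {4 - 3/n : n ≥ 1}; the only limit point is 4
  - closure = {4 - 3/n : n ≥ 1} ∪ {4}
For the norm: a diagonal operator has ||M|| = sup_n |d_n|. Here d_n = 4 - 3/n increases monotonically from d_1 = 1 toward 4, with all terms in [1, 4); so sup_n |d_n| = 4 (the supremum is the limit, not attained). So ||M|| = 4.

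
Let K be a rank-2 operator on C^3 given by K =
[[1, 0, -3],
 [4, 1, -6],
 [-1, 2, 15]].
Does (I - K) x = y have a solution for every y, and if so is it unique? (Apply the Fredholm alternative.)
(I - K) is invertible (det(I - K) = 24 ≠ 0), so for every y in C^3 the equation (I - K) x = y has a unique solution.

K has rank 2 and factors as K = U V^T = u1 v1^T + u2 v2^T with u1 = (0, -1, -2), v1 = (-1, -1, -3), u2 = (1, 3, -3), v2 = (1, 0, -3) (multiplying out reproduces the displayed K). The nonzero eigenvalues of U V^T coincide with those of the 2 x 2 matrix G = V^T U = [[v1·u1, v1·u2], [v2·u1, v2·u2]] = [[7, 5], [6, 10]], and by the Sylvester determinant identity det(I_3 - U V^T) = det(I_2 - V^T U) = det([[-6, -5], [-6, -9]]) = (-6)(-9) - (-5)(-6) = 24. (Direct check: I - K =
[[0, 0, 3],
 [-4, 0, 6],
 [1, -2, -14]]
has determinant 24.) The finite-dimensional Fredholm alternative says: either (I - K) is invertible, or ker(I - K) ≠ {0} and then range(I - K) = ker((I - K)^*)^⊥, with dim ker(I - K) = dim ker((I - K)^*). Since det(I - K) ≠ 0, 1 is not an eigenvalue of K and ker(I - K) = {0}, so we are in the first case: for every y there is a unique x = (I - K)^(-1) y. (Explicitly, by the Woodbury identity, (I - U V^T)^(-1) = I + U (I_2 - G)^(-1) V^T.)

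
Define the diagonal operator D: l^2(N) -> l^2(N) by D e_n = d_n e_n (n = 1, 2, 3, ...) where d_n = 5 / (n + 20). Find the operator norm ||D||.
||D|| = 5/21 (attained at n = 1)

For D diagonal, ||D|| = sup_n |d_n| = sup_n 5/(n + 20). This is positive and strictly decreasing in n, so the supremum is attained at n = 1: d_1 = 5/(1 + 20) = 5/21. Hence ||D|| = 5/21.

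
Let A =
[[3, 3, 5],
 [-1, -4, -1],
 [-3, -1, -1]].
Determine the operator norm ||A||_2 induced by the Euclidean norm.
||A||_2 ≈ 7.8169 (= sqrt(largest eigenvalue of A^T A))

||A||_2 = sigma_max(A) = sqrt(lambda_max(A^T A)). Form the symmetric matrix M = A^T A =
[[19, 16, 19],
 [16, 26, 20],
 [19, 20, 27]].
Its characteristic polynomial (trace, sum of principal 2x2 minors, determinant of M give the coefficients) is
  p(λ) = det(λ I - M) = λ^3 - 72λ^2 + 692λ - 1600.
No integer candidate from the rational root theorem (±divisors of 1600) is a root, so the roots are irrational. The cubic discriminant is Δ = 133959424 > 0, so there are three distinct real roots. p(3) = -145 and p(4) = 80 have opposite signs, so a root lies in (3, 4); Newton's method refines it to λ ≈ 3.5779. p(7) = 59 and p(8) = -160 have opposite signs, so a root lies in (7, 8); Newton's method refines it to λ ≈ 7.3187. p(61) = -319 and p(62) = 2864 have opposite signs, so a root lies in (61, 62); Newton's method refines it to λ ≈ 61.1035. Check (Vieta): the three roots sum to 72, matching tr M = 72.
So the eigenvalues of A^T A are ≈ 3.5779, 7.3187, 61.1035 (all ≥ 0, as they must be for A^T A). The largest is λ_max ≈ 61.1035, hence ||A||_2 = sqrt(λ_max) ≈ 7.8169.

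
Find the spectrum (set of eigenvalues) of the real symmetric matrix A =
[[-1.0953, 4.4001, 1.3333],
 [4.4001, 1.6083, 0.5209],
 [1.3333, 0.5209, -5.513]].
sigma(A) ≈ {-6, -4, 5}

A is real symmetric, so its spectrum consists of real eigenvalues. Expanding the characteristic polynomial of the displayed matrix gives
  det(λ I - A) = p(λ) = λ^3 + (5)λ^2 + (-26)λ + (-119.9981).
Solving p(λ) = 0 yields eigenvalues ≈ -6, -4, 5. (A is shown rounded to 4 decimals, so these recover the underlying integer eigenvalues to within that precision.)
Verification: the trace of A = -5 equals the sum of eigenvalues -5, and det(A) ≈ 119.9981 matches the eigenvalue product 120.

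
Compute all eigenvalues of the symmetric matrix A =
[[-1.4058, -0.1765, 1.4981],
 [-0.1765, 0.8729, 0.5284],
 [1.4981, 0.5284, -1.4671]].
sigma(A) ≈ {-3, 0, 1}

A is real symmetric, so its spectrum consists of real eigenvalues. Expanding the characteristic polynomial of the displayed matrix gives
  det(λ I - A) = p(λ) = λ^3 + (2)λ^2 + (-3)λ + (0).
Solving p(λ) = 0 yields eigenvalues ≈ -3, 0, 1. (A is shown rounded to 4 decimals, so these recover the underlying integer eigenvalues to within that precision.)
Verification: the trace of A = -2 equals the sum of eigenvalues -2, and det(A) ≈ 0.0000 matches the eigenvalue product 0.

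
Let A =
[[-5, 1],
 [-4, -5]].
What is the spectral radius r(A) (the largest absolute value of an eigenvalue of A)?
r(A) = sqrt(29) ≈ 5.3852

The eigenvalues of A are the roots of its characteristic polynomial. With M = A (coefficients from the trace and determinant):
  p(λ) = det(λ I - M) = λ^2 + 10λ + 29.
For λ^2 + 10λ + 29 the discriminant is -16. It is negative, so the roots are the complex-conjugate pair λ = -5 ± (sqrt(16)/2) i ≈ -5 ± 2i. For a conjugate pair the product of the roots equals the constant term, so |λ|^2 = 29 and |λ| = sqrt(29) ≈ 5.3852.
Thus the eigenvalues (to 4 decimals) are -5 ± 2i (modulus 5.3852). The spectral radius is the largest modulus: r(A) = sqrt(29) ≈ 5.3852. (Cross-check: r(A) ≤ ||A||_2 ≈ 7.0902; equality holds whenever A is normal, though it can also hold for some non-normal A.)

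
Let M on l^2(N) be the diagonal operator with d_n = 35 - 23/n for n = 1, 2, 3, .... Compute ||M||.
||M|| = 35

For a diagonal operator on l^2 with entries d_n, ||M|| = sup_n |d_n|. Here d_1 = 12, d_2 = 47/2, ..., and d_n = 35 - 23/n increases monotonically toward 35. All terms lie in [12, 35), so |d_n| = d_n and the supremum is the limit 35, which is not attained by any individual d_n. Hence ||M|| = 35.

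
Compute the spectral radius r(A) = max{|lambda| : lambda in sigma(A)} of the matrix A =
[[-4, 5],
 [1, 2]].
r(A) = (2 + sqrt(56))/2 ≈ 4.7417

The eigenvalues of A are the roots of its characteristic polynomial. With M = A (coefficients from the trace and determinant):
  p(λ) = det(λ I - M) = λ^2 + 2λ - 13.
For λ^2 + 2λ - 13 the discriminant is 56. It is nonnegative but not a perfect square, so the roots are real and irrational: λ = (-2 ± sqrt(56))/2 ≈ 2.7417, -4.7417.
Thus the eigenvalues (to 4 decimals) are 2.7417 (modulus 2.7417); -4.7417 (modulus 4.7417). The spectral radius is the largest modulus: r(A) = (2 + sqrt(56))/2 ≈ 4.7417. (Cross-check: r(A) ≤ ||A||_2 ≈ 6.4787; equality holds whenever A is normal, though it can also hold for some non-normal A.)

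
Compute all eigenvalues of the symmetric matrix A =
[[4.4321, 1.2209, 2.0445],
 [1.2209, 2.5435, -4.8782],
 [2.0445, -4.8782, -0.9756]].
sigma(A) ≈ {-5, 5, 6}

A is real symmetric, so its spectrum consists of real eigenvalues. Expanding the characteristic polynomial of the displayed matrix gives
  det(λ I - A) = p(λ) = λ^3 + (-6)λ^2 + (-25)λ + (149.9987).
Solving p(λ) = 0 yields eigenvalues ≈ -5, 5, 6. (A is shown rounded to 4 decimals, so these recover the underlying integer eigenvalues to within that precision.)
Verification: the trace of A = 6 equals the sum of eigenvalues 6, and det(A) ≈ -149.9987 matches the eigenvalue product -150.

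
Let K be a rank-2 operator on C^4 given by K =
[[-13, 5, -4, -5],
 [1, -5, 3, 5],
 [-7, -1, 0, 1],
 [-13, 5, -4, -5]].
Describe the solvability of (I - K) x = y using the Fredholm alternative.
(I - K) is invertible (det(I - K) = 63 ≠ 0), so for every y in C^4 the equation (I - K) x = y has a unique solution.

K has rank 2 and factors as K = U V^T = u1 v1^T + u2 v2^T with u1 = (2, 1, 2, 2), v1 = (-2, -2, 1, 2), u2 = (3, -1, 1, 3), v2 = (-3, 3, -2, -3) (multiplying out reproduces the displayed K). The nonzero eigenvalues of U V^T coincide with those of the 2 x 2 matrix G = V^T U = [[v1·u1, v1·u2], [v2·u1, v2·u2]] = [[0, 3], [-13, -23]], and by the Sylvester determinant identity det(I_4 - U V^T) = det(I_2 - V^T U) = det([[1, -3], [13, 24]]) = (1)(24) - (-3)(13) = 63. (Direct check: I - K =
[[14, -5, 4, 5],
 [-1, 6, -3, -5],
 [7, 1, 1, -1],
 [13, -5, 4, 6]]
has determinant 63.) The finite-dimensional Fredholm alternative says: either (I - K) is invertible, or ker(I - K) ≠ {0} and then range(I - K) = ker((I - K)^*)^⊥, with dim ker(I - K) = dim ker((I - K)^*). Since det(I - K) ≠ 0, 1 is not an eigenvalue of K and ker(I - K) = {0}, so we are in the first case: for every y there is a unique x = (I - K)^(-1) y. (Explicitly, by the Woodbury identity, (I - U V^T)^(-1) = I + U (I_2 - G)^(-1) V^T.)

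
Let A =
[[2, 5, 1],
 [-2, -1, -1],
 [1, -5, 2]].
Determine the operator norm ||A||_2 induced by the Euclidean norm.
||A||_2 ≈ 7.2341 (= sqrt(largest eigenvalue of A^T A))

||A||_2 = sigma_max(A) = sqrt(lambda_max(A^T A)). Form the symmetric matrix M = A^T A =
[[9, 7, 6],
 [7, 51, -4],
 [6, -4, 6]].
Its characteristic polynomial (trace, sum of principal 2x2 minors, determinant of M give the coefficients) is
  p(λ) = det(λ I - M) = λ^3 - 66λ^2 + 718λ - 144.
No integer candidate from the rational root theorem (±divisors of 144) is a root, so the roots are irrational. The cubic discriminant is Δ = 721709744 > 0, so there are three distinct real roots. p(0) = -144 and p(1) = 509 have opposite signs, so a root lies in (0, 1); Newton's method refines it to λ ≈ 0.2044. p(13) = 233 and p(14) = -284 have opposite signs, so a root lies in (13, 14); Newton's method refines it to λ ≈ 13.463. p(52) = -664 and p(53) = 1393 have opposite signs, so a root lies in (52, 53); Newton's method refines it to λ ≈ 52.3327. Check (Vieta): the three roots sum to 66, matching tr M = 66.
So the eigenvalues of A^T A are ≈ 0.2044, 13.463, 52.3327 (all ≥ 0, as they must be for A^T A). The largest is λ_max ≈ 52.3327, hence ||A||_2 = sqrt(λ_max) ≈ 7.2341.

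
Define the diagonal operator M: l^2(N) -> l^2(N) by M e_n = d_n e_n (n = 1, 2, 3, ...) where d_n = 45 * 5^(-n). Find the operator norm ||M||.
||M|| = 9 (attained at n = 1)

For M diagonal, ||M|| = sup_n |d_n|. The sequence d_n = 45 * 5^(-n) is positive and strictly decreasing (ratio 5^(-1) < 1), so the supremum is d_1 = 45/5 = 9. Hence ||M|| = 9.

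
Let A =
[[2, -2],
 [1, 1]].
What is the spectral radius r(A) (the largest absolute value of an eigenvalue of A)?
r(A) = 2

The eigenvalues of A are the roots of its characteristic polynomial. With M = A (coefficients from the trace and determinant):
  p(λ) = det(λ I - M) = λ^2 - 3λ + 4.
For λ^2 - 3λ + 4 the discriminant is -7. It is negative, so the roots are the complex-conjugate pair λ = 3/2 ± (sqrt(7)/2) i ≈ 1.5 ± 1.3229i. For a conjugate pair the product of the roots equals the constant term, so |λ|^2 = 4 and |λ| = sqrt(4) = 2.
Thus the eigenvalues (to 4 decimals) are 1.5 ± 1.3229i (modulus 2). The spectral radius is the largest modulus: r(A) = 2. (Cross-check: r(A) ≤ ||A||_2 ≈ 2.8284; equality holds whenever A is normal, though it can also hold for some non-normal A.)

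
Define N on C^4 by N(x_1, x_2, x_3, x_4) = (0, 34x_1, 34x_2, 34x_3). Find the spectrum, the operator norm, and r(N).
sigma(N) = {0}; ||N|| = 34; r(N) = 0. (N is nilpotent with N^4 = 0.)

On C^4, N is a strictly lower-triangular matrix with 34 on the subdiagonal and zeros elsewhere, so its characteristic polynomial is lambda^4 and every eigenvalue is 0: sigma(N) = {0}. For the operator norm, N e_i = 34e_{i+1} for i = 1, ..., 3 and N e_4 = 0, so the singular values of N are 34 (with multiplicity 3) and 0; hence ||N|| = 34. The spectral radius r(N) = max|lambda| = 0. Note ||N|| > r(N) — characteristic of non-normal nilpotent operators. Indeed N^4 = 0.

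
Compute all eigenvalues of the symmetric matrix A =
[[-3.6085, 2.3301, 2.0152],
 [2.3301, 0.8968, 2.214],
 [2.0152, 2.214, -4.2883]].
sigma(A) ≈ {-6, -4, 3}

A is real symmetric, so its spectrum consists of real eigenvalues. Expanding the characteristic polynomial of the displayed matrix gives
  det(λ I - A) = p(λ) = λ^3 + (7)λ^2 + (-6)λ + (-71.9985).
Solving p(λ) = 0 yields eigenvalues ≈ -6, -4, 3. (A is shown rounded to 4 decimals, so these recover the underlying integer eigenvalues to within that precision.)
Verification: the trace of A = -7 equals the sum of eigenvalues -7, and det(A) ≈ 71.9985 matches the eigenvalue product 72.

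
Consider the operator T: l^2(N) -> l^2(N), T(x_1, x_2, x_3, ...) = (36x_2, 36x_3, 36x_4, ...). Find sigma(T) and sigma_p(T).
sigma(T) = closed disk {z in C : |z| ≤ 36}; sigma_p(T) = open disk {z in C : |z| < 36}

Note T = 36·V where V is the unit left shift (V x)_k = x_{k+1}; so sigma(T) = 36·sigma(V) and ||T|| = 36||V||. ||T x||^2 = 1296sum_{k≥2} |x_k|^2 ≤ 1296||x||^2, with equality on {x : x_1 = 0}, so ||T|| = 36. For any lambda with |lambda| < 36, set r = lambda/36 (|r| < 1); the vector x = (1, r, r^2, ...) is in l^2 and satisfies T x = 36(r, r^2, ...) = lambda x, so lambda is an eigenvalue. On the boundary |lambda| = 36 the geometric series diverges, so no l^2 eigenvector exists, but these lambda lie in the approximate point spectrum. Hence sigma(T) is the closed disk of radius 36 and sigma_p(T) is the open disk.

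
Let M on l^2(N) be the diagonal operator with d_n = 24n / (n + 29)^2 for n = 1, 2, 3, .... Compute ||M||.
||M|| = 6/29 (attained at n = 29)

For M diagonal, ||M|| = sup_n |d_n|. Treat f(x) = 24x / (x + 29)^2 for real x > 0. By the quotient rule, f'(x) = 24(29 - x)/(x + 29)^3, which is positive for x < 29 and negative for x > 29. So f has a unique maximum at x = 29, and since 29 is a positive integer, the supremum over n ≥ 1 is attained at n = 29: d_29 = 24·29/(29 + 29)^2 = 24·29/3364 = 6/29. Hence ||M|| = 6/29.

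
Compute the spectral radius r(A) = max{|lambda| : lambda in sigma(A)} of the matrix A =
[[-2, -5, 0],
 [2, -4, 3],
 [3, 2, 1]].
r(A) ≈ 4.4107

The eigenvalues of A are the roots of its characteristic polynomial. With M = A (coefficients from the trace, the sum of principal 2x2 minors, and det A):
  p(λ) = det(λ I - M) = λ^3 + 5λ^2 + 6λ + 15.
No integer candidate from the rational root theorem (±divisors of 15) is a root, so the roots are irrational. The cubic discriminant is Δ = -5439 < 0, so there is one real root and a complex-conjugate pair. p(-5) = -15 and p(-4) = 7 have opposite signs, so a root lies in (-5, -4); Newton's method refines it to λ ≈ -4.4107. Dividing out (λ - (-4.4107)) leaves approximately λ^2 + 0.5893λ + 3.4008. For λ^2 + 0.5893λ + 3.4008 the discriminant is -13.256. It is negative, so the remaining roots are the complex-conjugate pair λ ≈ -0.2946 ± 1.8204i. Their product equals the constant term, so |λ|^2 ≈ 3.4008 and |λ| ≈ 1.8441.
Thus the eigenvalues (to 4 decimals) are -4.4107 (modulus 4.4107); -0.2946 ± 1.8204i (modulus 1.8441). The spectral radius is the largest modulus: r(A) ≈ 4.4107. (Cross-check: r(A) ≤ ||A||_2 ≈ 6.9767; equality holds whenever A is normal, though it can also hold for some non-normal A.)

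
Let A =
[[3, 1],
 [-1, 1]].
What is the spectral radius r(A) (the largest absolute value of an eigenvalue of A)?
r(A) = 2

The eigenvalues of A are the roots of its characteristic polynomial. With M = A (coefficients from the trace and determinant):
  p(λ) = det(λ I - M) = λ^2 - 4λ + 4.
For λ^2 - 4λ + 4 the discriminant is 0. It is a perfect square (0^2), so the roots are rational: λ = (4 ± 0)/2 = 2, 2.
Thus the eigenvalues (to 4 decimals) are 2 (modulus 2). The spectral radius is the largest modulus: r(A) = 2. (Cross-check: r(A) ≤ ||A||_2 ≈ 3.2361; equality holds whenever A is normal, though it can also hold for some non-normal A.)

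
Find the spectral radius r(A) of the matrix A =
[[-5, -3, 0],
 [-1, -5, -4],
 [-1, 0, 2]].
r(A) ≈ 7.0789

The eigenvalues of A are the roots of its characteristic polynomial. With M = A (coefficients from the trace, the sum of principal 2x2 minors, and det A):
  p(λ) = det(λ I - M) = λ^3 + 8λ^2 + 2λ - 32.
No integer candidate from the rational root theorem (±divisors of 32) is a root, so the roots are irrational. The cubic discriminant is Δ = 28896 > 0, so there are three distinct real roots. p(-8) = -48 and p(-7) = 3 have opposite signs, so a root lies in (-8, -7); Newton's method refines it to λ ≈ -7.0789. p(-3) = 7 and p(-2) = -12 have opposite signs, so a root lies in (-3, -2); Newton's method refines it to λ ≈ -2.636. p(1) = -21 and p(2) = 12 have opposite signs, so a root lies in (1, 2); Newton's method refines it to λ ≈ 1.7149. Check (Vieta): the three roots sum to -8, matching tr M = -8.
Thus the eigenvalues (to 4 decimals) are -7.0789 (modulus 7.0789); -2.636 (modulus 2.636); 1.7149 (modulus 1.7149). The spectral radius is the largest modulus: r(A) ≈ 7.0789. (Cross-check: r(A) ≤ ||A||_2 ≈ 7.6481; equality holds whenever A is normal, though it can also hold for some non-normal A.)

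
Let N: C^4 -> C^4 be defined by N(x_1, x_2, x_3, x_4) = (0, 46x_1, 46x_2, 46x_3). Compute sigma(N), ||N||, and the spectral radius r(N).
sigma(N) = {0}; ||N|| = 46; r(N) = 0. (N is nilpotent with N^4 = 0.)

On C^4, N is a strictly lower-triangular matrix with 46 on the subdiagonal and zeros elsewhere, so its characteristic polynomial is lambda^4 and every eigenvalue is 0: sigma(N) = {0}. For the operator norm, N e_i = 46e_{i+1} for i = 1, ..., 3 and N e_4 = 0, so the singular values of N are 46 (with multiplicity 3) and 0; hence ||N|| = 46. The spectral radius r(N) = max|lambda| = 0. Note ||N|| > r(N) — characteristic of non-normal nilpotent operators. Indeed N^4 = 0.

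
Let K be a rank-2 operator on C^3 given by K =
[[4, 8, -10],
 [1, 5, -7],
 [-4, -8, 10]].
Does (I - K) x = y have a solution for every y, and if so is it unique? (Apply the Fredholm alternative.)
(I - K) is invertible (det(I - K) = -12 ≠ 0), so for every y in C^3 the equation (I - K) x = y has a unique solution.

K has rank 2 and factors as K = U V^T = u1 v1^T + u2 v2^T with u1 = (-2, -1, 2), v1 = (-3, -3, 3), u2 = (2, 2, -2), v2 = (-1, 1, -2) (multiplying out reproduces the displayed K). The nonzero eigenvalues of U V^T coincide with those of the 2 x 2 matrix G = V^T U = [[v1·u1, v1·u2], [v2·u1, v2·u2]] = [[15, -18], [-3, 4]], and by the Sylvester determinant identity det(I_3 - U V^T) = det(I_2 - V^T U) = det([[-14, 18], [3, -3]]) = (-14)(-3) - (18)(3) = -12. (Direct check: I - K =
[[-3, -8, 10],
 [-1, -4, 7],
 [4, 8, -9]]
has determinant -12.) The finite-dimensional Fredholm alternative says: either (I - K) is invertible, or ker(I - K) ≠ {0} and then range(I - K) = ker((I - K)^*)^⊥, with dim ker(I - K) = dim ker((I - K)^*). Since det(I - K) ≠ 0, 1 is not an eigenvalue of K and ker(I - K) = {0}, so we are in the first case: for every y there is a unique x = (I - K)^(-1) y. (Explicitly, by the Woodbury identity, (I - U V^T)^(-1) = I + U (I_2 - G)^(-1) V^T.)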